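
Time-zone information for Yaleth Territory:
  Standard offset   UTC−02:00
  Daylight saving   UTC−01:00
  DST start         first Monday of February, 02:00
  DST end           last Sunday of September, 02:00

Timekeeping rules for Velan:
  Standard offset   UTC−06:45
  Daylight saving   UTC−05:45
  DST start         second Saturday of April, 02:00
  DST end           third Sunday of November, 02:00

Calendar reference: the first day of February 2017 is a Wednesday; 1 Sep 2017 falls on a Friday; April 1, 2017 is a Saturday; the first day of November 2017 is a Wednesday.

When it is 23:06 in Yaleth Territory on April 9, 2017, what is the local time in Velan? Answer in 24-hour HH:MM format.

1 February 2017 is a Wednesday, so the first Monday is February 6.
1 September 2017 is a Friday, so Sundays fall on 3, 10, 17, 24; the last is September 24.
Daylight saving runs 6 February – 24 September; April 9, 2017 is inside that window, so Yaleth Territory is at UTC−01:00.
23:06 Yaleth Territory + 1h = 00:06 UTC (rolling into the next day, 10 April 2017).
1 April 2017 is a Saturday, so the first Saturday is April 1 and the second is April 8.
1 November 2017 is a Wednesday, so the first Sunday is November 5 and the third is November 19.
At the standard offset (UTC−06:45), 00:06 UTC − 6h45m = 17:21 Velan standard time (rolling into the previous day, 9 April 2017).
The standard-time date in Velan, April 9, 2017, falls between 8 April and 19 November, so daylight saving is in effect and Velan is at UTC−05:45.
00:06 UTC − 5h45m = 18:21 Velan (rolling into the previous day, 9 April 2017).

18:21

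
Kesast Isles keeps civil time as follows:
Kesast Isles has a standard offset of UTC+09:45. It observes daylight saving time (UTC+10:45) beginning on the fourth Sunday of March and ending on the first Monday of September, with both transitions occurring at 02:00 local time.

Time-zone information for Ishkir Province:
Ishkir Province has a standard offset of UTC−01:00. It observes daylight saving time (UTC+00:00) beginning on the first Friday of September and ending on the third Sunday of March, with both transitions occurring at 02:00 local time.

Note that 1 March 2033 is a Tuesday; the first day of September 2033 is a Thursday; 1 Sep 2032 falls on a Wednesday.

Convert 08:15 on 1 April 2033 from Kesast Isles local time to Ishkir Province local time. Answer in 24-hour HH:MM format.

20:30

1 March 2033 is a Tuesday, so the first Sunday is March 6 and the fourth is March 27.
1 September 2033 is a Thursday, so the first Monday is September 5.
1 April 2033 falls between 27 March and 5 September, so daylight saving is in effect and Kesast Isles is at UTC+10:45.
08:15 Kesast Isles − 10h45m = 21:30 UTC (rolling into the previous day, 31 March 2033).
1 September 2032 is a Wednesday, so the first Friday is September 3.
1 March 2033 is a Tuesday, so the first Sunday is March 6 and the third is March 20.
At the standard offset (UTC−01:00), 21:30 UTC − 1h = 20:30 Ishkir Province standard time.
The standard-time date in Ishkir Province, 31 March 2033, is outside the daylight-saving period (3 September 2032 – 20 March 2033), so Ishkir Province is on standard time, UTC−01:00.
21:30 UTC − 1h = 20:30 Ishkir Province.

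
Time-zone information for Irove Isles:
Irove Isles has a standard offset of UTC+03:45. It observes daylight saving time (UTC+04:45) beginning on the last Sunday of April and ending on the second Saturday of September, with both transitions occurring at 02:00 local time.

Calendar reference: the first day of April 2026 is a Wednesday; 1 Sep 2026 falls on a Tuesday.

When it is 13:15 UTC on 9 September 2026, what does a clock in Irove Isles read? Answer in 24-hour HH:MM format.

18:00

1 April 2026 is a Wednesday, so Sundays fall on 5, 12, 19, 26; the last is April 26.
1 September 2026 is a Tuesday, so the first Saturday is September 5 and the second is September 12.
At the standard offset (UTC+03:45), 13:15 UTC + 3h45m = 17:00 Irove Isles standard time.
The standard-time date in Irove Isles, 9 September 2026, falls between 26 April and 12 September, so daylight saving is in effect and Irove Isles is at UTC+04:45.
13:15 UTC + 4h45m = 18:00 local.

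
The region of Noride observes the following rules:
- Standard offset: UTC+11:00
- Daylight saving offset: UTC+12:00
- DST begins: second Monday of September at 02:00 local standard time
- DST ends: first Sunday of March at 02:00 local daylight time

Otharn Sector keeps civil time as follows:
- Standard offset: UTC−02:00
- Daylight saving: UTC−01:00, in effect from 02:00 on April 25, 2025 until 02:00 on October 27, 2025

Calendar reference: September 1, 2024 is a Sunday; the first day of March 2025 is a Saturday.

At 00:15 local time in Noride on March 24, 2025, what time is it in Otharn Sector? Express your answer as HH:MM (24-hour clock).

1 September 2024 is a Sunday, so the first Monday is September 2 and the second is September 9.
1 March 2025 is a Saturday, so the first Sunday is March 2.
March 24, 2025 does not fall between 9 September 2024 and 2 March 2025, so daylight saving is not in effect and Noride is at UTC+11:00.
00:15 Noride − 11h = 13:15 UTC (rolling into the previous day, 23 March 2025).
At the standard offset (UTC−02:00), 13:15 UTC − 2h = 11:15 Otharn Sector standard time.
The standard-time date in Otharn Sector, March 23, 2025, does not fall between 25 April and 27 October, so daylight saving is not in effect and Otharn Sector is at UTC−02:00.
13:15 UTC − 2h = 11:15 Otharn Sector.

11:15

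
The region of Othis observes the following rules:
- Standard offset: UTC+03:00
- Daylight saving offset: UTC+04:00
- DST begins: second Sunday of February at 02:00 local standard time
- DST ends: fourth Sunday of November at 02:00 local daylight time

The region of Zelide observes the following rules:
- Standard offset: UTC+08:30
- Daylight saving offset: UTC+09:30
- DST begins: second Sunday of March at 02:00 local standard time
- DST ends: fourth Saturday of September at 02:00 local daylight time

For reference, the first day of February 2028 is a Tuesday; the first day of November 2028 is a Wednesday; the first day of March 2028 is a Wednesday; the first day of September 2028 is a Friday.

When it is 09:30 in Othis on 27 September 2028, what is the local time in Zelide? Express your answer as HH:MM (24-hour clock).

1 February 2028 is a Tuesday, so the first Sunday is February 6 and the second is February 13.
1 November 2028 is a Wednesday, so the first Sunday is November 5 and the fourth is November 26.
Daylight saving runs 13 February – 26 November; 27 September 2028 is inside that window, so Othis is at UTC+04:00.
09:30 Othis − 4h = 05:30 UTC.
1 March 2028 is a Wednesday, so the first Sunday is March 5 and the second is March 12.
1 September 2028 is a Friday, so the first Saturday is September 2 and the fourth is September 23.
At the standard offset (UTC+08:30), 05:30 UTC + 8h30m = 14:00 Zelide standard time.
The standard-time date in Zelide, 27 September 2028, is outside the daylight-saving period (12 March – 23 September), so Zelide is on standard time, UTC+08:30.
05:30 UTC + 8h30m = 14:00 Zelide.

14:00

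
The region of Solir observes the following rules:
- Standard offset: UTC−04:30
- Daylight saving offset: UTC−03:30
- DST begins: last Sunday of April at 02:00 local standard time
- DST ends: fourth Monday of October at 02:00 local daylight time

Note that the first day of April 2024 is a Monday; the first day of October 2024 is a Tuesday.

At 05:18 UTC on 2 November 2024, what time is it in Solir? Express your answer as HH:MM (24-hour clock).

1 April 2024 is a Monday, so Sundays fall on 7, 14, 21, 28; the last is April 28.
1 October 2024 is a Tuesday, so the first Monday is October 7 and the fourth is October 28.
At the standard offset (UTC−04:30), 05:18 UTC − 4h30m = 00:48 Solir standard time.
The standard-time date in Solir, 2 November 2024, is outside the daylight-saving period (28 April – 28 October), so Solir is on standard time, UTC−04:30.
05:18 UTC − 4h30m = 00:48 local.

00:48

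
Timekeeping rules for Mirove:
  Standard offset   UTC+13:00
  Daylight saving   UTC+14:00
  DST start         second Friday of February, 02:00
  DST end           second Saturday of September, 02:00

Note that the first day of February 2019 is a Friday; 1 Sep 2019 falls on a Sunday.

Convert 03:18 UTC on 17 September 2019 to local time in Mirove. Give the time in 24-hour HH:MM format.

16:18

1 February 2019 is a Friday, so the first Friday is February 1 and the second is February 8.
1 September 2019 is a Sunday, so the first Saturday is September 7 and the second is September 14.
At the standard offset (UTC+13:00), 03:18 UTC + 13h = 16:18 Mirove standard time.
Daylight saving runs 8 February – 14 September; the standard-time date in Mirove, 17 September 2019, is outside that window, so Mirove is on standard time at UTC+13:00.
03:18 UTC + 13h = 16:18 local.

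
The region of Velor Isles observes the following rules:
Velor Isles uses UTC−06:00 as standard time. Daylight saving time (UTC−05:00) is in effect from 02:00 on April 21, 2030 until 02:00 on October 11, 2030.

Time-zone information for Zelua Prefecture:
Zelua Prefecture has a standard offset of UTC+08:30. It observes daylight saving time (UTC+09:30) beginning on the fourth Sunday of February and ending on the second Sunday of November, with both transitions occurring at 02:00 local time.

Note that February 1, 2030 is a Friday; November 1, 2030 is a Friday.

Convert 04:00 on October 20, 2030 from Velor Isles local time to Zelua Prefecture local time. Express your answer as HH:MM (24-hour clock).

October 20, 2030 does not fall between 21 April and 11 October, so daylight saving is not in effect and Velor Isles is at UTC−06:00.
04:00 Velor Isles + 6h = 10:00 UTC.
1 February 2030 is a Friday, so the first Sunday is February 3 and the fourth is February 24.
1 November 2030 is a Friday, so the first Sunday is November 3 and the second is November 10.
At the standard offset (UTC+08:30), 10:00 UTC + 8h30m = 18:30 Zelua Prefecture standard time.
The standard-time date in Zelua Prefecture, October 20, 2030, falls between 24 February and 10 November, so daylight saving is in effect and Zelua Prefecture is at UTC+09:30.
10:00 UTC + 9h30m = 19:30 Zelua Prefecture.

19:30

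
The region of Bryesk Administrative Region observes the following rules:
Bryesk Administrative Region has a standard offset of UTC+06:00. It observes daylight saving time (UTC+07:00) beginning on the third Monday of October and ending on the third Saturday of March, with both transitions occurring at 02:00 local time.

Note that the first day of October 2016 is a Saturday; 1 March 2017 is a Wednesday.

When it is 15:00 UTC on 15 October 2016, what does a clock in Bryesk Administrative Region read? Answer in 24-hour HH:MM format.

21:00

1 October 2016 is a Saturday, so the first Monday is October 3 and the third is October 17.
1 March 2017 is a Wednesday, so the first Saturday is March 4 and the third is March 18.
At the standard offset (UTC+06:00), 15:00 UTC + 6h = 21:00 Bryesk Administrative Region standard time.
Daylight saving runs 17 October 2016 – 18 March 2017; the standard-time date in Bryesk Administrative Region, 15 October 2016, is outside that window, so Bryesk Administrative Region is on standard time at UTC+06:00.
15:00 UTC + 6h = 21:00 local.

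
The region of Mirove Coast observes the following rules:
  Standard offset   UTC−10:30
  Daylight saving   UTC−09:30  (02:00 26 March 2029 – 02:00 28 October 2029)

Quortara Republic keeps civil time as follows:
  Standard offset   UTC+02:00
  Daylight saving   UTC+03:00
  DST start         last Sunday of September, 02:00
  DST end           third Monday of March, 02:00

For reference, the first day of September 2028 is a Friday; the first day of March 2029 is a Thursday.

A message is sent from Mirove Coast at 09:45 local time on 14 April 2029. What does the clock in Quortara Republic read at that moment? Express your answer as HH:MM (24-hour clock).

Daylight saving runs 26 March – 28 October; 14 April 2029 is inside that window, so Mirove Coast is at UTC−09:30.
09:45 Mirove Coast + 9h30m = 19:15 UTC.
1 September 2028 is a Friday, so Sundays fall on 3, 10, 17, 24; the last is September 24.
1 March 2029 is a Thursday, so the first Monday is March 5 and the third is March 19.
At the standard offset (UTC+02:00), 19:15 UTC + 2h = 21:15 Quortara Republic standard time.
The standard-time date in Quortara Republic, 14 April 2029, does not fall between 24 September 2028 and 19 March 2029, so daylight saving is not in effect and Quortara Republic is at UTC+02:00.
19:15 UTC + 2h = 21:15 Quortara Republic.

21:15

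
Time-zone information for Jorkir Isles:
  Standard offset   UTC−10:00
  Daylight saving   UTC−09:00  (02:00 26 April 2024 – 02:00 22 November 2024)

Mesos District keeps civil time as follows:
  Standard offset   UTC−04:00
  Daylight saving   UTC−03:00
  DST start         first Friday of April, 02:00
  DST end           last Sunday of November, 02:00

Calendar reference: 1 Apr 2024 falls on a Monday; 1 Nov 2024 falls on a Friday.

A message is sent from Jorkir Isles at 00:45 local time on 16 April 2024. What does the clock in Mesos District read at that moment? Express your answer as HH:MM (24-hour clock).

07:45

16 April 2024 is outside the daylight-saving period (26 April – 22 November), so Jorkir Isles is on standard time, UTC−10:00.
00:45 Jorkir Isles + 10h = 10:45 UTC.
1 April 2024 is a Monday, so the first Friday is April 5.
1 November 2024 is a Friday, so Sundays fall on 3, 10, 17, 24; the last is November 24.
At the standard offset (UTC−04:00), 10:45 UTC − 4h = 06:45 Mesos District standard time.
The standard-time date in Mesos District, 16 April 2024, falls between 5 April and 24 November, so daylight saving is in effect and Mesos District is at UTC−03:00.
10:45 UTC − 3h = 07:45 Mesos District.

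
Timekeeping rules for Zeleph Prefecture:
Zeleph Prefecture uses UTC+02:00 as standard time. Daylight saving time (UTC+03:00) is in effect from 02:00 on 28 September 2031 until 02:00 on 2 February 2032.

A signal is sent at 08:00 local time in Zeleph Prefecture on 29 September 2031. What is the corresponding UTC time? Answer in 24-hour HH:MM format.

29 September 2031 falls between 28 September 2031 and 2 February 2032, so daylight saving is in effect and Zeleph Prefecture is at UTC+03:00.
08:00 local − 3h = 05:00 UTC.

05:00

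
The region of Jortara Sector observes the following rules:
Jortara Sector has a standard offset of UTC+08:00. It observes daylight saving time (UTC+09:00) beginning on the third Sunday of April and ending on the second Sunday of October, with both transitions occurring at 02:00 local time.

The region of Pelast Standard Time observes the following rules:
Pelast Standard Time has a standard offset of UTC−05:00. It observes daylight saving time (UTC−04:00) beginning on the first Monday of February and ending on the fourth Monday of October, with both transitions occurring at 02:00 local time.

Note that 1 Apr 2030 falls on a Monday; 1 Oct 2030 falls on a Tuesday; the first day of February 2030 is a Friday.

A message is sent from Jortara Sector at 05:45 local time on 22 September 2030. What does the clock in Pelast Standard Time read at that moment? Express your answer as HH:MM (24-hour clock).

1 April 2030 is a Monday, so the first Sunday is April 7 and the third is April 21.
1 October 2030 is a Tuesday, so the first Sunday is October 6 and the second is October 13.
22 September 2030 lies within the daylight-saving period (21 April – 13 October), so Jortara Sector is on daylight time, UTC+09:00.
05:45 Jortara Sector − 9h = 20:45 UTC (rolling into the previous day, 21 September 2030).
1 February 2030 is a Friday, so the first Monday is February 4.
1 October 2030 is a Tuesday, so the first Monday is October 7 and the fourth is October 28.
At the standard offset (UTC−05:00), 20:45 UTC − 5h = 15:45 Pelast Standard Time standard time.
The standard-time date in Pelast Standard Time, 21 September 2030, falls between 4 February and 28 October, so daylight saving is in effect and Pelast Standard Time is at UTC−04:00.
20:45 UTC − 4h = 16:45 Pelast Standard Time.

16:45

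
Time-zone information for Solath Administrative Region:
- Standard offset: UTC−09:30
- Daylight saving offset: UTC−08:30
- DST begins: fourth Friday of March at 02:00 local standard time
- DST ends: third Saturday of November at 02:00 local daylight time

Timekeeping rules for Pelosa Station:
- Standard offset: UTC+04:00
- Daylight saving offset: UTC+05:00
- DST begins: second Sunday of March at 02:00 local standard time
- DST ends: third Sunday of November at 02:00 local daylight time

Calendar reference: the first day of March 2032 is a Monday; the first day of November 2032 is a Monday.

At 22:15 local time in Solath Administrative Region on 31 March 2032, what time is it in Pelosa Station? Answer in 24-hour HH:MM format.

1 March 2032 is a Monday, so the first Friday is March 5 and the fourth is March 26.
1 November 2032 is a Monday, so the first Saturday is November 6 and the third is November 20.
Daylight saving runs 26 March – 20 November; 31 March 2032 is inside that window, so Solath Administrative Region is at UTC−08:30.
22:15 Solath Administrative Region + 8h30m = 06:45 UTC (rolling into the next day, 1 April 2032).
1 March 2032 is a Monday, so the first Sunday is March 7 and the second is March 14.
1 November 2032 is a Monday, so the first Sunday is November 7 and the third is November 21.
At the standard offset (UTC+04:00), 06:45 UTC + 4h = 10:45 Pelosa Station standard time.
The standard-time date in Pelosa Station, 1 April 2032, falls between 14 March and 21 November, so daylight saving is in effect and Pelosa Station is at UTC+05:00.
06:45 UTC + 5h = 11:45 Pelosa Station.

11:45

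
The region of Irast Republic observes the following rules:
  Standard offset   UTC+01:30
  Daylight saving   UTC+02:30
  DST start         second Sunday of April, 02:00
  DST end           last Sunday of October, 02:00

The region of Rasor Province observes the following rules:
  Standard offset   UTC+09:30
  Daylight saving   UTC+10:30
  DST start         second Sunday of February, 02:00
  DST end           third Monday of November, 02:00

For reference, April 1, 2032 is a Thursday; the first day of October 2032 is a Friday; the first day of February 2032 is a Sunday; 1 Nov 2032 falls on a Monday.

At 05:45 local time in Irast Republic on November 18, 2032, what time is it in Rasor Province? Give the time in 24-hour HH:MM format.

1 April 2032 is a Thursday, so the first Sunday is April 4 and the second is April 11.
1 October 2032 is a Friday, so Sundays fall on 3, 10, 17, 24, 31; the last is October 31.
Daylight saving runs 11 April – 31 October; November 18, 2032 is outside that window, so Irast Republic is on standard time at UTC+01:30.
05:45 Irast Republic − 1h30m = 04:15 UTC.
1 February 2032 is a Sunday, so the first Sunday is February 1 and the second is February 8.
1 November 2032 is a Monday, so the first Monday is November 1 and the third is November 15.
At the standard offset (UTC+09:30), 04:15 UTC + 9h30m = 13:45 Rasor Province standard time.
The standard-time date in Rasor Province, November 18, 2032, does not fall between 8 February and 15 November, so daylight saving is not in effect and Rasor Province is at UTC+09:30.
04:15 UTC + 9h30m = 13:45 Rasor Province.

13:45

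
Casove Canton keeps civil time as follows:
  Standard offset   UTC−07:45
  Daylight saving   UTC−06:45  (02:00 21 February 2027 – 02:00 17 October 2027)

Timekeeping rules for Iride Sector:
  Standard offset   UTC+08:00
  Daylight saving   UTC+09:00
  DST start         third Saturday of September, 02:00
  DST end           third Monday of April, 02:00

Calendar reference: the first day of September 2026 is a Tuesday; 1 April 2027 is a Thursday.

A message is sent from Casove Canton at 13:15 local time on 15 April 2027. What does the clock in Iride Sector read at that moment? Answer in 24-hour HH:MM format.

Daylight saving runs 21 February – 17 October; 15 April 2027 is inside that window, so Casove Canton is at UTC−06:45.
13:15 Casove Canton + 6h45m = 20:00 UTC.
1 September 2026 is a Tuesday, so the first Saturday is September 5 and the third is September 19.
1 April 2027 is a Thursday, so the first Monday is April 5 and the third is April 19.
At the standard offset (UTC+08:00), 20:00 UTC + 8h = 04:00 Iride Sector standard time (rolling into the next day, 16 April 2027).
The standard-time date in Iride Sector, 16 April 2027, falls between 19 September 2026 and 19 April 2027, so daylight saving is in effect and Iride Sector is at UTC+09:00.
20:00 UTC + 9h = 05:00 Iride Sector (rolling into the next day, 16 April 2027).

05:00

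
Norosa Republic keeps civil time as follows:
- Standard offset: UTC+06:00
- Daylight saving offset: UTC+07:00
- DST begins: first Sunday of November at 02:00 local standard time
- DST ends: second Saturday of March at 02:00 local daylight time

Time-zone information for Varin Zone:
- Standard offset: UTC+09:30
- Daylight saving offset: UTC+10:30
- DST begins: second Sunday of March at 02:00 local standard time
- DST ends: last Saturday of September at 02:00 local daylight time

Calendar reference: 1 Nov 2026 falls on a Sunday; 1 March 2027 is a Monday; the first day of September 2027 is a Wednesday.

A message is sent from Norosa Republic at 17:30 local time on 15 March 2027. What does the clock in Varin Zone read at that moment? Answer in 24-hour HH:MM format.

1 November 2026 is a Sunday, so the first Sunday is November 1.
1 March 2027 is a Monday, so the first Saturday is March 6 and the second is March 13.
15 March 2027 is outside the daylight-saving period (1 November 2026 – 13 March 2027), so Norosa Republic is on standard time, UTC+06:00.
17:30 Norosa Republic − 6h = 11:30 UTC.
1 March 2027 is a Monday, so the first Sunday is March 7 and the second is March 14.
1 September 2027 is a Wednesday, so Saturdays fall on 4, 11, 18, 25; the last is September 25.
At the standard offset (UTC+09:30), 11:30 UTC + 9h30m = 21:00 Varin Zone standard time.
The standard-time date in Varin Zone, 15 March 2027, lies within the daylight-saving period (14 March – 25 September), so Varin Zone is on daylight time, UTC+10:30.
11:30 UTC + 10h30m = 22:00 Varin Zone.

22:00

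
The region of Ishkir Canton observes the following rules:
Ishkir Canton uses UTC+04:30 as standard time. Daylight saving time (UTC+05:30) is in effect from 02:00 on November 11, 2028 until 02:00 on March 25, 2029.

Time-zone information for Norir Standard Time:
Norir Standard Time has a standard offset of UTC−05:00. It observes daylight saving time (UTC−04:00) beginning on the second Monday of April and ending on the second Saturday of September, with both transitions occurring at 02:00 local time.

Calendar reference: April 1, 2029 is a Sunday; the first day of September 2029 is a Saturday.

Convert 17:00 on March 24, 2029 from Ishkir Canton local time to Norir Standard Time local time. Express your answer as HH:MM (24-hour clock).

06:30

Daylight saving runs 11 November 2028 – 25 March 2029; March 24, 2029 is inside that window, so Ishkir Canton is at UTC+05:30.
17:00 Ishkir Canton − 5h30m = 11:30 UTC.
1 April 2029 is a Sunday, so the first Monday is April 2 and the second is April 9.
1 September 2029 is a Saturday, so the first Saturday is September 1 and the second is September 8.
At the standard offset (UTC−05:00), 11:30 UTC − 5h = 06:30 Norir Standard Time standard time.
Daylight saving runs 9 April – 8 September; the standard-time date in Norir Standard Time, March 24, 2029, is outside that window, so Norir Standard Time is on standard time at UTC−05:00.
11:30 UTC − 5h = 06:30 Norir Standard Time.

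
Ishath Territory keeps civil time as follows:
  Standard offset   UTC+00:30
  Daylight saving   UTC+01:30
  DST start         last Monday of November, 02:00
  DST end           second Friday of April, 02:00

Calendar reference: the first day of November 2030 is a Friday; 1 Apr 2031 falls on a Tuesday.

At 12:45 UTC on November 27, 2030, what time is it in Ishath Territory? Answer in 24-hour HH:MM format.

14:15

1 November 2030 is a Friday, so Mondays fall on 4, 11, 18, 25; the last is November 25.
1 April 2031 is a Tuesday, so the first Friday is April 4 and the second is April 11.
At the standard offset (UTC+00:30), 12:45 UTC + 0h30m = 13:15 Ishath Territory standard time.
Daylight saving runs 25 November 2030 – 11 April 2031; the standard-time date in Ishath Territory, November 27, 2030, is inside that window, so Ishath Territory is at UTC+01:30.
12:45 UTC + 1h30m = 14:15 local.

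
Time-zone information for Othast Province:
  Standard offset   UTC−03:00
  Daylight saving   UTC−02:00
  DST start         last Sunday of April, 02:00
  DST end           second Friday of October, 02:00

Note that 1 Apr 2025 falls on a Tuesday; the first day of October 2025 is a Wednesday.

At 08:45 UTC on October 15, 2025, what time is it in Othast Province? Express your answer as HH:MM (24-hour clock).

05:45

1 April 2025 is a Tuesday, so Sundays fall on 6, 13, 20, 27; the last is April 27.
1 October 2025 is a Wednesday, so the first Friday is October 3 and the second is October 10.
At the standard offset (UTC−03:00), 08:45 UTC − 3h = 05:45 Othast Province standard time.
Daylight saving runs 27 April – 10 October; the standard-time date in Othast Province, October 15, 2025, is outside that window, so Othast Province is on standard time at UTC−03:00.
08:45 UTC − 3h = 05:45 local.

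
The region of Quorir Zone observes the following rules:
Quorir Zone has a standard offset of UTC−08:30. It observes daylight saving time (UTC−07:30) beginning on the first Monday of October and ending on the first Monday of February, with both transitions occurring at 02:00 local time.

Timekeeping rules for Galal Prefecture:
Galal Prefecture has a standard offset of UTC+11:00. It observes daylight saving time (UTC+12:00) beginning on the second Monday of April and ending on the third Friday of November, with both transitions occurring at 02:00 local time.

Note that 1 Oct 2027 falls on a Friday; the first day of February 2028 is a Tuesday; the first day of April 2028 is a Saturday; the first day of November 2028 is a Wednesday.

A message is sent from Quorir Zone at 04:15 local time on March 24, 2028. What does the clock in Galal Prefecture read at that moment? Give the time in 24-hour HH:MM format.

1 October 2027 is a Friday, so the first Monday is October 4.
1 February 2028 is a Tuesday, so the first Monday is February 7.
Daylight saving runs 4 October 2027 – 7 February 2028; March 24, 2028 is outside that window, so Quorir Zone is on standard time at UTC−08:30.
04:15 Quorir Zone + 8h30m = 12:45 UTC.
1 April 2028 is a Saturday, so the first Monday is April 3 and the second is April 10.
1 November 2028 is a Wednesday, so the first Friday is November 3 and the third is November 17.
At the standard offset (UTC+11:00), 12:45 UTC + 11h = 23:45 Galal Prefecture standard time.
The standard-time date in Galal Prefecture, March 24, 2028, is outside the daylight-saving period (10 April – 17 November), so Galal Prefecture is on standard time, UTC+11:00.
12:45 UTC + 11h = 23:45 Galal Prefecture.

23:45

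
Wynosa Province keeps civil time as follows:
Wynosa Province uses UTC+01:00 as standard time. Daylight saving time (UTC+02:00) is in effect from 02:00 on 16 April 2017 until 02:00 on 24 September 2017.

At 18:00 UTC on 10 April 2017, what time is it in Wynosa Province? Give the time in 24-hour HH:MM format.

At the standard offset (UTC+01:00), 18:00 UTC + 1h = 19:00 Wynosa Province standard time.
Daylight saving runs 16 April – 24 September; the standard-time date in Wynosa Province, 10 April 2017, is outside that window, so Wynosa Province is on standard time at UTC+01:00.
18:00 UTC + 1h = 19:00 local.

19:00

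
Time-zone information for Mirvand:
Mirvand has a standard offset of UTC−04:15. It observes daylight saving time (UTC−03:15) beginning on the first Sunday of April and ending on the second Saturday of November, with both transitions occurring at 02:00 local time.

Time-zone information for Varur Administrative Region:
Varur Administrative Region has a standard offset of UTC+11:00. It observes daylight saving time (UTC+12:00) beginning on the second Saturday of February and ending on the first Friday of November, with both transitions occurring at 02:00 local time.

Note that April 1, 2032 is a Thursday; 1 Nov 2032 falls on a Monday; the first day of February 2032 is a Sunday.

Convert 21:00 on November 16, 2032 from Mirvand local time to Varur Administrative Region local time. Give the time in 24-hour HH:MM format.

12:15

1 April 2032 is a Thursday, so the first Sunday is April 4.
1 November 2032 is a Monday, so the first Saturday is November 6 and the second is November 13.
November 16, 2032 is outside the daylight-saving period (4 April – 13 November), so Mirvand is on standard time, UTC−04:15.
21:00 Mirvand + 4h15m = 01:15 UTC (rolling into the next day, 17 November 2032).
1 February 2032 is a Sunday, so the first Saturday is February 7 and the second is February 14.
1 November 2032 is a Monday, so the first Friday is November 5.
At the standard offset (UTC+11:00), 01:15 UTC + 11h = 12:15 Varur Administrative Region standard time.
The standard-time date in Varur Administrative Region, November 17, 2032, is outside the daylight-saving period (14 February – 5 November), so Varur Administrative Region is on standard time, UTC+11:00.
01:15 UTC + 11h = 12:15 Varur Administrative Region.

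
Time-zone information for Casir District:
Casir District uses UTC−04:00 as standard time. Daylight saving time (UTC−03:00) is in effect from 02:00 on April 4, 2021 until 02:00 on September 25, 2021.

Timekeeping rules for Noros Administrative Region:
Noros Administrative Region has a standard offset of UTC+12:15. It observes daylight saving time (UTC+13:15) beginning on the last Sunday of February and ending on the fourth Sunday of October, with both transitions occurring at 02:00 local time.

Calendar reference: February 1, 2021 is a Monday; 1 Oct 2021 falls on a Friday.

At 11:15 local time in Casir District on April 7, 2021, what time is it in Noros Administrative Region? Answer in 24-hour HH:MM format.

Daylight saving runs 4 April – 25 September; April 7, 2021 is inside that window, so Casir District is at UTC−03:00.
11:15 Casir District + 3h = 14:15 UTC.
1 February 2021 is a Monday, so Sundays fall on 7, 14, 21, 28; the last is February 28.
1 October 2021 is a Friday, so the first Sunday is October 3 and the fourth is October 24.
At the standard offset (UTC+12:15), 14:15 UTC + 12h15m = 02:30 Noros Administrative Region standard time (rolling into the next day, 8 April 2021).
The standard-time date in Noros Administrative Region, April 8, 2021, falls between 28 February and 24 October, so daylight saving is in effect and Noros Administrative Region is at UTC+13:15.
14:15 UTC + 13h15m = 03:30 Noros Administrative Region (rolling into the next day, 8 April 2021).

03:30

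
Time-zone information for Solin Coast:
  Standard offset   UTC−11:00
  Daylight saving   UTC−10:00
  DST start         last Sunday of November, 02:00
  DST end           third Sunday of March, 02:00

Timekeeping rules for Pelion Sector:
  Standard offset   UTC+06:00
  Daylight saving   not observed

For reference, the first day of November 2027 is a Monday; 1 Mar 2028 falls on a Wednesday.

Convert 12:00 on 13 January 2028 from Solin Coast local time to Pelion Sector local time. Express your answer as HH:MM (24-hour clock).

1 November 2027 is a Monday, so Sundays fall on 7, 14, 21, 28; the last is November 28.
1 March 2028 is a Wednesday, so the first Sunday is March 5 and the third is March 19.
13 January 2028 lies within the daylight-saving period (28 November 2027 – 19 March 2028), so Solin Coast is on daylight time, UTC−10:00.
12:00 Solin Coast + 10h = 22:00 UTC.
Pelion Sector has no daylight saving, so its offset is UTC+06:00 year-round.
22:00 UTC + 6h = 04:00 Pelion Sector (rolling into the next day, 14 January 2028).

04:00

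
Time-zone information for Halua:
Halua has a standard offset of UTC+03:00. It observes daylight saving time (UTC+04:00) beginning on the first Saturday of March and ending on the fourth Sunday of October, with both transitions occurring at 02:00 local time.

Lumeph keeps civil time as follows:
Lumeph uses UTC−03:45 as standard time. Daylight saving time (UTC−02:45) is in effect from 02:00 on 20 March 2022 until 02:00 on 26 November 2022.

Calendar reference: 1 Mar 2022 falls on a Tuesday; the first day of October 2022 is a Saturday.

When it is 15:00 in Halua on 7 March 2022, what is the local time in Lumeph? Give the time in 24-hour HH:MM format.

1 March 2022 is a Tuesday, so the first Saturday is March 5.
1 October 2022 is a Saturday, so the first Sunday is October 2 and the fourth is October 23.
Daylight saving runs 5 March – 23 October; 7 March 2022 is inside that window, so Halua is at UTC+04:00.
15:00 Halua − 4h = 11:00 UTC.
At the standard offset (UTC−03:45), 11:00 UTC − 3h45m = 07:15 Lumeph standard time.
Daylight saving runs 20 March – 26 November; the standard-time date in Lumeph, 7 March 2022, is outside that window, so Lumeph is on standard time at UTC−03:45.
11:00 UTC − 3h45m = 07:15 Lumeph.

07:15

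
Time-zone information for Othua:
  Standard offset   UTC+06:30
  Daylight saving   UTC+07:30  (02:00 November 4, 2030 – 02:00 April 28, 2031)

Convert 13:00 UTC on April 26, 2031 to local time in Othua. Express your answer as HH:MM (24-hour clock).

20:30

At the standard offset (UTC+06:30), 13:00 UTC + 6h30m = 19:30 Othua standard time.
Daylight saving runs 4 November 2030 – 28 April 2031; the standard-time date in Othua, April 26, 2031, is inside that window, so Othua is at UTC+07:30.
13:00 UTC + 7h30m = 20:30 local.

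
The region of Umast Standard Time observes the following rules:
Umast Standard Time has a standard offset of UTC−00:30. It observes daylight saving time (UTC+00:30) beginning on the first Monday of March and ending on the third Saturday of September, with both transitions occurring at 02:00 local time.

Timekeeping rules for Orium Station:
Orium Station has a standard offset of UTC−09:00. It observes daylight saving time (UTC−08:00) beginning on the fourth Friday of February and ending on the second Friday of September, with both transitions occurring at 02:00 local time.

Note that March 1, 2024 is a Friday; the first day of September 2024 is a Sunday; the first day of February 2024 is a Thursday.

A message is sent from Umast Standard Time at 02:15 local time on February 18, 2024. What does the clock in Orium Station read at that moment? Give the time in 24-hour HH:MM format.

1 March 2024 is a Friday, so the first Monday is March 4.
1 September 2024 is a Sunday, so the first Saturday is September 7 and the third is September 21.
Daylight saving runs 4 March – 21 September; February 18, 2024 is outside that window, so Umast Standard Time is on standard time at UTC−00:30.
02:15 Umast Standard Time + 0h30m = 02:45 UTC.
1 February 2024 is a Thursday, so the first Friday is February 2 and the fourth is February 23.
1 September 2024 is a Sunday, so the first Friday is September 6 and the second is September 13.
At the standard offset (UTC−09:00), 02:45 UTC − 9h = 17:45 Orium Station standard time (rolling into the previous day, 17 February 2024).
Daylight saving runs 23 February – 13 September; the standard-time date in Orium Station, February 17, 2024, is outside that window, so Orium Station is on standard time at UTC−09:00.
02:45 UTC − 9h = 17:45 Orium Station (rolling into the previous day, 17 February 2024).

17:45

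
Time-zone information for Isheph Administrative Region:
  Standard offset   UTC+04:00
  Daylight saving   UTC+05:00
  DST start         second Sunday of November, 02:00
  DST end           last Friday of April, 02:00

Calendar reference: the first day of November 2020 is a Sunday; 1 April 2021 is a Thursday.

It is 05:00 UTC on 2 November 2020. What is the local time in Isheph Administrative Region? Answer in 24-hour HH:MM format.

09:00

1 November 2020 is a Sunday, so the first Sunday is November 1 and the second is November 8.
1 April 2021 is a Thursday, so Fridays fall on 2, 9, 16, 23, 30; the last is April 30.
At the standard offset (UTC+04:00), 05:00 UTC + 4h = 09:00 Isheph Administrative Region standard time.
The standard-time date in Isheph Administrative Region, 2 November 2020, does not fall between 8 November 2020 and 30 April 2021, so daylight saving is not in effect and Isheph Administrative Region is at UTC+04:00.
05:00 UTC + 4h = 09:00 local.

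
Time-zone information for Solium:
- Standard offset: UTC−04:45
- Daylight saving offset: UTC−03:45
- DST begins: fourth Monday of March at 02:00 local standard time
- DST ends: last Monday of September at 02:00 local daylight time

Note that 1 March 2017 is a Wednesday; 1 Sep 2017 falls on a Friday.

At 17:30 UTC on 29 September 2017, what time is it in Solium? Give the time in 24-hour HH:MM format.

12:45

1 March 2017 is a Wednesday, so the first Monday is March 6 and the fourth is March 27.
1 September 2017 is a Friday, so Mondays fall on 4, 11, 18, 25; the last is September 25.
At the standard offset (UTC−04:45), 17:30 UTC − 4h45m = 12:45 Solium standard time.
The standard-time date in Solium, 29 September 2017, does not fall between 27 March and 25 September, so daylight saving is not in effect and Solium is at UTC−04:45.
17:30 UTC − 4h45m = 12:45 local.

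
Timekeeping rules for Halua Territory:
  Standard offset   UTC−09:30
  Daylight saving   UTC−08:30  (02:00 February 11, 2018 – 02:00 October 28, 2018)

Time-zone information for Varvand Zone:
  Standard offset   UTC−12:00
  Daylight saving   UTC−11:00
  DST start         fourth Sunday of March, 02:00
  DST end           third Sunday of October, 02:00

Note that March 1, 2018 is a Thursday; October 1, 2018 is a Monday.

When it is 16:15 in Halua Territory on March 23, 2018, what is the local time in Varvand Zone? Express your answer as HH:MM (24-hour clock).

12:45

Daylight saving runs 11 February – 28 October; March 23, 2018 is inside that window, so Halua Territory is at UTC−08:30.
16:15 Halua Territory + 8h30m = 00:45 UTC (rolling into the next day, 24 March 2018).
1 March 2018 is a Thursday, so the first Sunday is March 4 and the fourth is March 25.
1 October 2018 is a Monday, so the first Sunday is October 7 and the third is October 21.
At the standard offset (UTC−12:00), 00:45 UTC − 12h = 12:45 Varvand Zone standard time (rolling into the previous day, 23 March 2018).
Daylight saving runs 25 March – 21 October; the standard-time date in Varvand Zone, March 23, 2018, is outside that window, so Varvand Zone is on standard time at UTC−12:00.
00:45 UTC − 12h = 12:45 Varvand Zone (rolling into the previous day, 23 March 2018).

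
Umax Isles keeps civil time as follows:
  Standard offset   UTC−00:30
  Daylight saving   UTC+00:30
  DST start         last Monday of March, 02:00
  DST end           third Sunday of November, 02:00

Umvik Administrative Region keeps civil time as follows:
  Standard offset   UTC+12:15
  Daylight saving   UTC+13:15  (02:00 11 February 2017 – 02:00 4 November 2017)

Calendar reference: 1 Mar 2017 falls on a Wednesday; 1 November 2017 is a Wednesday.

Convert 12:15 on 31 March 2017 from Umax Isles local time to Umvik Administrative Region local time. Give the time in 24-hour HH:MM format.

1 March 2017 is a Wednesday, so Mondays fall on 6, 13, 20, 27; the last is March 27.
1 November 2017 is a Wednesday, so the first Sunday is November 5 and the third is November 19.
Daylight saving runs 27 March – 19 November; 31 March 2017 is inside that window, so Umax Isles is at UTC+00:30.
12:15 Umax Isles − 0h30m = 11:45 UTC.
At the standard offset (UTC+12:15), 11:45 UTC + 12h15m = 00:00 Umvik Administrative Region standard time (rolling into the next day, 1 April 2017).
The standard-time date in Umvik Administrative Region, 1 April 2017, falls between 11 February and 4 November, so daylight saving is in effect and Umvik Administrative Region is at UTC+13:15.
11:45 UTC + 13h15m = 01:00 Umvik Administrative Region (rolling into the next day, 1 April 2017).

01:00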